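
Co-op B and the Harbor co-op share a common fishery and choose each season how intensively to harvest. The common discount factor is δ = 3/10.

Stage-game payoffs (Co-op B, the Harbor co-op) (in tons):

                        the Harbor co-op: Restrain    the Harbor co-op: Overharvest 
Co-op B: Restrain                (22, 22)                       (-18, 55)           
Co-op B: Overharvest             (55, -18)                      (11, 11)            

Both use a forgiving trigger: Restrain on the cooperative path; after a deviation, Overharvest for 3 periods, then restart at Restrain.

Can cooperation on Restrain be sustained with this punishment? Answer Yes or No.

A one-shot deviation gives 55 now, then 11 for 3 periods, then back to 22.
Gain from deviating: (55−22) today; loss: (22−11) in each of the next 3 periods.
No-deviation condition: (22−11)(δ+…+δ^3) ≥ 55−22, i.e. δ+…+δ^3 ≥ 3.
At δ = 3/10: δ+…+δ^3 = 0.4170 < 3.0000.
So cooperation is not sustainable.

No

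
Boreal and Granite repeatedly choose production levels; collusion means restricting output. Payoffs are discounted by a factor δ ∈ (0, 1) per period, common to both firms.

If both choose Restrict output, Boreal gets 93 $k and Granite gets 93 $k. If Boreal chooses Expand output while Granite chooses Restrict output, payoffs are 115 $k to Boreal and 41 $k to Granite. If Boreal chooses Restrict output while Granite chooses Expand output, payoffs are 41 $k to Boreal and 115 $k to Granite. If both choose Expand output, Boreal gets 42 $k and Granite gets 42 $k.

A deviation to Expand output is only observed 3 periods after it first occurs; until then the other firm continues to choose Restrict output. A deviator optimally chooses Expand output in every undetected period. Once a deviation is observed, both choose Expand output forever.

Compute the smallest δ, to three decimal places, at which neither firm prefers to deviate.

Deviating for the 3 undetected periods gains 115−93 = 22 per period over cooperation, then loses 93−42 = 51 per period forever once punishment starts.
Gain: 22(1 + δ + … + δ^2); loss: 51·δ^3/(1−δ).
No profitable deviation ⇔ 22(1−δ^3) ≤ 51·δ^3, i.e. δ^3 ≥ 22/(22+51) = 22/73.
Hence δ ≥ (22/73)^(1/3) ≈ 0.670.

0.670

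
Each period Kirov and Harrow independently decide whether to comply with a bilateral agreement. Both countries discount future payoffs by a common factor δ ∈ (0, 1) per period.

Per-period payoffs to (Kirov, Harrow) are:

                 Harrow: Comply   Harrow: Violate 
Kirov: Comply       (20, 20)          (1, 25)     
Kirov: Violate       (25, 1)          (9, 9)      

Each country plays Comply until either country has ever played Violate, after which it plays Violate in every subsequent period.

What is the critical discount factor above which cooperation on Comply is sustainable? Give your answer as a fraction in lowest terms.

One-period gain from deviating is 25 − 20 = 5. The loss is 20 − 9 = 11 in every subsequent period, with present value 11·δ/(1−δ).
Deviation is unprofitable when 11·δ/(1−δ) ≥ 5, i.e. δ/(1−δ) ≥ 5/11.
Equivalently δ ≥ 5/(5+11) = 5/16.

5/16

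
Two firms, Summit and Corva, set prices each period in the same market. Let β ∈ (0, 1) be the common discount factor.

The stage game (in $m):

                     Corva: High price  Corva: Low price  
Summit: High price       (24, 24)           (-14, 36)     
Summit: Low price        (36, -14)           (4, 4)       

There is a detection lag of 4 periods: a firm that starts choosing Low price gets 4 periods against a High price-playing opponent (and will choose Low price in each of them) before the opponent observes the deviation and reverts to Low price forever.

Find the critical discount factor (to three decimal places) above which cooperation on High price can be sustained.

0.783

The best deviation is to choose Low price for all 4 undetected periods, earning 36 each, then 4 forever once detected.
Deviation value: 36(1−β^4)/(1−β) + 4β^4/(1−β); cooperation value: 24/(1−β).
IC: 24 ≥ 36(1−β^4) + 4β^4 = 36 − 32β^4.
So β^4 ≥ 12/32 = 3/8, giving β ≥ (3/8)^(1/4) ≈ 0.783.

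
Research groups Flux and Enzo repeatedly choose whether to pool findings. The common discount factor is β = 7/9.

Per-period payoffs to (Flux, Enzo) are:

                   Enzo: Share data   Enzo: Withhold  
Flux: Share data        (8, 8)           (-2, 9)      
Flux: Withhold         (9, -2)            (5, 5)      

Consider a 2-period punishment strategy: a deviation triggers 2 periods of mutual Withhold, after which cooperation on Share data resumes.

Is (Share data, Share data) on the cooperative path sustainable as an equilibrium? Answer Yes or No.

Yes

IC: β+…+β^2 ≥ (9−8)/(8−5) = 1/3.
At β = 7/9: partial sum = 1.3827 ≥ 0.3333. Cooperation sustainable.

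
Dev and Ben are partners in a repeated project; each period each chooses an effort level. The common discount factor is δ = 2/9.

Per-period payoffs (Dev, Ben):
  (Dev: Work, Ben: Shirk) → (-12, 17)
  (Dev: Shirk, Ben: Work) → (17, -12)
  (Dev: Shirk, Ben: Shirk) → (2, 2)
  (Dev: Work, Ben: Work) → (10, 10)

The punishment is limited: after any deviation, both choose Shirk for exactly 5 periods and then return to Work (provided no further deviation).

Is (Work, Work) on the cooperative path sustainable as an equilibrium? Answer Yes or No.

Comparing payoff streams over the 6 periods until play realigns: cooperate → 10(1+δ+…+δ^5); deviate → 17 + 2(δ+…+δ^5).
Cooperation is sustained iff (10−2)(δ+…+δ^5) ≥ 17−10.
δ+…+δ^5 = 2/9·(1−(2/9)^5)/(1−2/9) = 0.2856, and (17−10)/(10−2) = 0.8750.
0.2856 < 0.8750, so cooperation is not sustainable.

No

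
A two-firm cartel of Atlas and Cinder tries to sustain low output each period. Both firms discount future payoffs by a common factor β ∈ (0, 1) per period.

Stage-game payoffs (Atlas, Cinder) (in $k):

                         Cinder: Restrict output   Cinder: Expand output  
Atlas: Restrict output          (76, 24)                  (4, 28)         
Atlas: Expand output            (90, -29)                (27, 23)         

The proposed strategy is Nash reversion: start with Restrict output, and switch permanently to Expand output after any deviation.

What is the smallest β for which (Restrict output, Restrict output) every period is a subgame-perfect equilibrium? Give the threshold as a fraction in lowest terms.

Atlas: cooperation gives 76 each period; deviation gives 90 once then 27 forever.
  76/(1−β) ≥ 90 + 27β/(1−β) ⇒ β ≥ 14/63 = 2/9.
Cinder: cooperation gives 24 each period; deviation gives 28 once then 23 forever.
  β ≥ 4/5.
Both must hold, so the binding constraint is Cinder's: β ≥ 4/5.

4/5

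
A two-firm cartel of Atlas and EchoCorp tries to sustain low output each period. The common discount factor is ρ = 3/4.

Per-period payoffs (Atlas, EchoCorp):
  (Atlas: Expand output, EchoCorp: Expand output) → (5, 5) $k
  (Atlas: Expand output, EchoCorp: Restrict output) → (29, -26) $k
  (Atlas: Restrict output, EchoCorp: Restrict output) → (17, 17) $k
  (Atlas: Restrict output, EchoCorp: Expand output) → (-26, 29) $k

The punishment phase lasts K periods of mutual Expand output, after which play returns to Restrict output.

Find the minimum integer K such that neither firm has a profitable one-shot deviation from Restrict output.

No profitable deviation requires (17−5)(ρ+…+ρ^K) ≥ 29−17, i.e. ρ+…+ρ^K ≥ 1 ≈ 1.0000.
With ρ = 3/4, the partial sums are K=1: 0.7500, K=2: 1.3125.
K = 2 is the first length at which the sum reaches 1.0000.

2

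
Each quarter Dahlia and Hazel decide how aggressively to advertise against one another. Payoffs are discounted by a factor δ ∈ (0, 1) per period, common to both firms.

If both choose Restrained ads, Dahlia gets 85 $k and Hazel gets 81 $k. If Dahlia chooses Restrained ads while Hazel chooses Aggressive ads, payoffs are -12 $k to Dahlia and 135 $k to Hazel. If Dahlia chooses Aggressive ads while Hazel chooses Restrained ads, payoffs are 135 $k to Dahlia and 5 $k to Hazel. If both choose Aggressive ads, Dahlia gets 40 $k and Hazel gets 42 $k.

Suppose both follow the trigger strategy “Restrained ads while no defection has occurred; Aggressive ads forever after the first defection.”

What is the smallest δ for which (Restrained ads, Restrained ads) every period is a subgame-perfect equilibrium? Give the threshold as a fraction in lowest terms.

18/31

Dahlia's threshold: (135−85)/(135−40) = 10/19.
Hazel's threshold: (135−81)/(135−42) = 18/31.
10/19 < 18/31, so Hazel binds and δ* = 18/31.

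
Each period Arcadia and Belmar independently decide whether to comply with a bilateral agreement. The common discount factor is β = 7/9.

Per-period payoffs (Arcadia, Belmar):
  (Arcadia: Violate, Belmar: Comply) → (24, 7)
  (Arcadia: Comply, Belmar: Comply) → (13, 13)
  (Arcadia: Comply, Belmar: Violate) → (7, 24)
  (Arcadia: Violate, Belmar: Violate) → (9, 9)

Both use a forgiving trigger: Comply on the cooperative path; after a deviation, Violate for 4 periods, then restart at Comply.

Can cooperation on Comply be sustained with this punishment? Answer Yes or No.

No

Comparing payoff streams over the 5 periods until play realigns: cooperate → 13(1+β+…+β^4); deviate → 24 + 9(β+…+β^4).
Cooperation is sustained iff (13−9)(β+…+β^4) ≥ 24−13.
β+…+β^4 = 7/9·(1−(7/9)^4)/(1−7/9) = 2.2192, and (24−13)/(13−9) = 2.7500.
2.2192 < 2.7500, so cooperation is not sustainable.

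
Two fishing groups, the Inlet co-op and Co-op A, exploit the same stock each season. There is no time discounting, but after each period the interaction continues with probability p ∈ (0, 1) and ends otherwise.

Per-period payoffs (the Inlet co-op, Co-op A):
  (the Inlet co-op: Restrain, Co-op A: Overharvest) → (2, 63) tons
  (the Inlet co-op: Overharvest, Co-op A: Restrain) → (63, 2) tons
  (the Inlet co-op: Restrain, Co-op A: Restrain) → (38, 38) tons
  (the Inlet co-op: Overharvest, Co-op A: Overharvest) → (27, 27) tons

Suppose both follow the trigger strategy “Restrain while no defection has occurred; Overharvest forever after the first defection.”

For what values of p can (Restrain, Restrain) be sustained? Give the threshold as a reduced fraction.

Expected cooperation value is 38 + p·38 + p²·38 + … = 38/(1−p); deviation gives 63 + p·27/(1−p).
38 ≥ 63(1−p) + 27p ⇒ 36p ≥ 25 ⇒ p ≥ 25/36.

25/36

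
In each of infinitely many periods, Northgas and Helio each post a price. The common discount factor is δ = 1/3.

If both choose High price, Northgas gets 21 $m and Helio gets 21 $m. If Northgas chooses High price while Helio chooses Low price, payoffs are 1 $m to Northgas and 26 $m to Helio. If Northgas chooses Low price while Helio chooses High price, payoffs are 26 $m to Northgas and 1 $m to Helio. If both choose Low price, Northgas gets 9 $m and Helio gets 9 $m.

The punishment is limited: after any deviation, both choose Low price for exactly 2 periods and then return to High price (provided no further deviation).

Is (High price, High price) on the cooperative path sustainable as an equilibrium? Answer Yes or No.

Yes

IC: δ+…+δ^2 ≥ (26−21)/(21−9) = 5/12.
At δ = 1/3: partial sum = 0.4444 ≥ 0.4167. Cooperation sustainable.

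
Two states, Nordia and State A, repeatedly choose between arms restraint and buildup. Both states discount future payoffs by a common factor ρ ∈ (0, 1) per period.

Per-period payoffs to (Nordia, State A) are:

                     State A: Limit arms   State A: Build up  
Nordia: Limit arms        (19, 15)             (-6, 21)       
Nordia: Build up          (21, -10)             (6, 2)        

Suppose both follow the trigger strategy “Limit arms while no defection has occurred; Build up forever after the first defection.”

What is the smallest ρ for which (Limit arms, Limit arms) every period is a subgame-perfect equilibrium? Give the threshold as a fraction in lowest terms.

For Nordia: deviation gain 21−19 = 2, per-period punishment loss 19−6 = 13. IC gives ρ ≥ 2/15.
For State A: gain 6, loss 13 per period, so ρ ≥ 6/19.
The tighter constraint is State A's, so cooperation needs ρ ≥ 6/19.

6/19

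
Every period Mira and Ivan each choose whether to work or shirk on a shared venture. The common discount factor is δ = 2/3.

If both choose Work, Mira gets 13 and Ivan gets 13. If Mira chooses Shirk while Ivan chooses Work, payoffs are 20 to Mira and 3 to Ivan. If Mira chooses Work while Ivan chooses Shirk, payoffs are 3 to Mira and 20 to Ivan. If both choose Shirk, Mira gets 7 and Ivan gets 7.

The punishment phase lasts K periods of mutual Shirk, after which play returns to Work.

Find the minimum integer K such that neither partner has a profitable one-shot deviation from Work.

3

IC: δ(1−δ^K)/(1−δ) ≥ (20−13)/(13−7) = 7/6.
With δ = 2/3: need 1 − δ^K ≥ 7/6·(1−2/3)/(2/3), i.e. δ^K ≤ 0.4167.
Since (2/3)^2 = 0.4444 and (2/3)^3 = 0.2963, the smallest such K is 3.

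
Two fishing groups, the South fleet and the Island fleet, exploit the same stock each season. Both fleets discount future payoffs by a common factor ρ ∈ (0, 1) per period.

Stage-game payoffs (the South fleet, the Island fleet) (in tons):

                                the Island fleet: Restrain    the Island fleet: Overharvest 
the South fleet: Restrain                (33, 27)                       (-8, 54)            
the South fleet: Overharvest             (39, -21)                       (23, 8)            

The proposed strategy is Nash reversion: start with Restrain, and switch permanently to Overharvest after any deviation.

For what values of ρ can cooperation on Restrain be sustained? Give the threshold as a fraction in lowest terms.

27/46

For the South fleet: deviation gain 39−33 = 6, per-period punishment loss 33−23 = 10. IC gives ρ ≥ 6/16 = 3/8.
For the Island fleet: gain 27, loss 19 per period, so ρ ≥ 27/46.
The tighter constraint is the Island fleet's, so cooperation needs ρ ≥ 27/46.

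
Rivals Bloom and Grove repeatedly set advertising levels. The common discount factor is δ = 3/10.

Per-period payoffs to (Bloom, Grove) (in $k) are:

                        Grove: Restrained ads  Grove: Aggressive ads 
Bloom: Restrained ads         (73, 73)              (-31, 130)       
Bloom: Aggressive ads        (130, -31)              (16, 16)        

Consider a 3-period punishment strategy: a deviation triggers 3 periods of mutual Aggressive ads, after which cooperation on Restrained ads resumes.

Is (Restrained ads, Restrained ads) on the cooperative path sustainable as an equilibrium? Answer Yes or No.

IC: δ+…+δ^3 ≥ (130−73)/(73−16) = 1.
At δ = 3/10: partial sum = 0.4170 < 1.0000. Cooperation not sustainable.

No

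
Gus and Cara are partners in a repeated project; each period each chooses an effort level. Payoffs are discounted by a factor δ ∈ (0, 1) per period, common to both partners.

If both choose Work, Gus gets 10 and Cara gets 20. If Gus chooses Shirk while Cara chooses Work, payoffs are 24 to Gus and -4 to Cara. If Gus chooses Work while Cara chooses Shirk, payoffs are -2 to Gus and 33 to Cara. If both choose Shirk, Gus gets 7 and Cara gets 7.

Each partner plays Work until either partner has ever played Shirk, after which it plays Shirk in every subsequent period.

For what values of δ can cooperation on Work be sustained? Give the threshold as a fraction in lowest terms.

14/17

Gus's threshold: (24−10)/(24−7) = 14/17.
Cara's threshold: (33−20)/(33−7) = 1/2.
14/17 > 1/2, so Gus binds and δ* = 14/17.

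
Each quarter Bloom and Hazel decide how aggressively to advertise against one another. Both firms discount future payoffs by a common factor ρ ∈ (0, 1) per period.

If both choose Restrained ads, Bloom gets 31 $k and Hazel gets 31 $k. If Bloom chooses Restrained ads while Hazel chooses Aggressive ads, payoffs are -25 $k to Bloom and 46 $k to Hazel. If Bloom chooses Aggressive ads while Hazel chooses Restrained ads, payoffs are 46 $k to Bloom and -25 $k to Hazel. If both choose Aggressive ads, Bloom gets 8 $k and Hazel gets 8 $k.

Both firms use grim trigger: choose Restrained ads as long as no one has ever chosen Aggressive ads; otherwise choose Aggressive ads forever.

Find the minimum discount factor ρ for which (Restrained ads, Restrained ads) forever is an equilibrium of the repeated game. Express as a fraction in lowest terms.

15/38

One-period gain from deviating is 46 − 31 = 15. The loss is 31 − 8 = 23 in every subsequent period, with present value 23·ρ/(1−ρ).
Deviation is unprofitable when 23·ρ/(1−ρ) ≥ 15, i.e. ρ/(1−ρ) ≥ 15/23.
Equivalently ρ ≥ 15/(15+23) = 15/38.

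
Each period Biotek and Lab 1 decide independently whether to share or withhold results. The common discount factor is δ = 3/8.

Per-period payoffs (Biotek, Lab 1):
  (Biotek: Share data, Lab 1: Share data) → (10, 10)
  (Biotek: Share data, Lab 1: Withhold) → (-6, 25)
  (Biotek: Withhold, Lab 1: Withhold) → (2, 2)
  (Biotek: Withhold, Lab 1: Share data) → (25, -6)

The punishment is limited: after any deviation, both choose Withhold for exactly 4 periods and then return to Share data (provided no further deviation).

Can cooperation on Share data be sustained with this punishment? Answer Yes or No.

Comparing payoff streams over the 5 periods until play realigns: cooperate → 10(1+δ+…+δ^4); deviate → 25 + 2(δ+…+δ^4).
Cooperation is sustained iff (10−2)(δ+…+δ^4) ≥ 25−10.
δ+…+δ^4 = 3/8·(1−(3/8)^4)/(1−3/8) = 0.5881, and (25−10)/(10−2) = 1.8750.
0.5881 < 1.8750, so cooperation is not sustainable.

No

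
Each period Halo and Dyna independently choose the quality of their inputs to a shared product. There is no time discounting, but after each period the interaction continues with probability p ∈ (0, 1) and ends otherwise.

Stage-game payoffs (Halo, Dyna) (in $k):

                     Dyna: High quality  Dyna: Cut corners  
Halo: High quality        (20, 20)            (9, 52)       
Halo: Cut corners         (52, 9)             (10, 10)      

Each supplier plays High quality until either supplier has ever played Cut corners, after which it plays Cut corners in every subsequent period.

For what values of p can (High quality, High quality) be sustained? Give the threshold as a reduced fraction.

With no time discounting, the continuation probability p plays the role of the discount factor.
Grim-trigger IC: 20/(1−p) ≥ 52 + 10p/(1−p) ⇒ p ≥ (52−20)/(52−10) = 16/21.

16/21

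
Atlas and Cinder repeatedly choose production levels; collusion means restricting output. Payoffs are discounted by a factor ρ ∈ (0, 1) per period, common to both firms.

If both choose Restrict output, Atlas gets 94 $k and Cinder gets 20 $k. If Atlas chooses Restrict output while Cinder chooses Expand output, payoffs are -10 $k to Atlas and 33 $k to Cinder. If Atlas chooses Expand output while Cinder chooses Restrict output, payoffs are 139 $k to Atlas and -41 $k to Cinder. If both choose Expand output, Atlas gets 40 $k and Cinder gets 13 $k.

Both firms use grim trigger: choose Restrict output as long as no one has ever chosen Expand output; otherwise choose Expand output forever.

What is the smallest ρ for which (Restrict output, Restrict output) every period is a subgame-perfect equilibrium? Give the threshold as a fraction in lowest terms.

Atlas's threshold: (139−94)/(139−40) = 5/11.
Cinder's threshold: (33−20)/(33−13) = 13/20.
5/11 < 13/20, so Cinder binds and ρ* = 13/20.

13/20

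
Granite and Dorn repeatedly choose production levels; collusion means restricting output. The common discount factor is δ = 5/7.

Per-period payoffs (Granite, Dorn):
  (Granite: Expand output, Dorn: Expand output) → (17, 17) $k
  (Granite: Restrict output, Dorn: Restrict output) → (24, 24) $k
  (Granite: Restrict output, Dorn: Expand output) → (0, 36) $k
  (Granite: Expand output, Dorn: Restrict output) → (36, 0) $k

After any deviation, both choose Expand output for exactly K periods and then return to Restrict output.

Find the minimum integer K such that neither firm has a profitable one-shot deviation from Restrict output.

Need Σ_{k=1}^{K} δ^k ≥ (36−24)/(24−17) = 1.7143 at δ = 5/7.
At K = 3 the sum is 1.5889 < 1.7143; at K = 4 it is 1.8492 ≥ 1.7143.
So the minimum punishment length is K = 4.

4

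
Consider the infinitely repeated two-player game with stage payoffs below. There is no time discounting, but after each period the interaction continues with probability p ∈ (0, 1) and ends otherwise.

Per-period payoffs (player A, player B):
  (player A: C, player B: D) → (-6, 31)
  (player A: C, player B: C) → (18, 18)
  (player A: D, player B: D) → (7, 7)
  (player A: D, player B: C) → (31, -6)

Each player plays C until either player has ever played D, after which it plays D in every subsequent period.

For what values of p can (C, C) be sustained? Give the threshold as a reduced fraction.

With no time discounting, the continuation probability p plays the role of the discount factor.
Grim-trigger IC: 18/(1−p) ≥ 31 + 7p/(1−p) ⇒ p ≥ (31−18)/(31−7) = 13/24.

13/24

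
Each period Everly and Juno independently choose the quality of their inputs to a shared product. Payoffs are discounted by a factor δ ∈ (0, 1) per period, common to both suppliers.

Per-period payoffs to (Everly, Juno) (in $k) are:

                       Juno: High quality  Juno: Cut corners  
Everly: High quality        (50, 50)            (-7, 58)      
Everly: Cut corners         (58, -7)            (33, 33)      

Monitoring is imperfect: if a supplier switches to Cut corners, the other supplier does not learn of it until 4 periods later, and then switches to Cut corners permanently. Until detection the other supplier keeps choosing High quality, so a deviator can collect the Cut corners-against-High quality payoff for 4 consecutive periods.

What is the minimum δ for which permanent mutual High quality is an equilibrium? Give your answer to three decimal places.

Deviating for the 4 undetected periods gains 58−50 = 8 per period over cooperation, then loses 50−33 = 17 per period forever once punishment starts.
Gain: 8(1 + δ + … + δ^3); loss: 17·δ^4/(1−δ).
No profitable deviation ⇔ 8(1−δ^4) ≤ 17·δ^4, i.e. δ^4 ≥ 8/(8+17) = 8/25.
Hence δ ≥ (8/25)^(1/4) ≈ 0.752.

0.752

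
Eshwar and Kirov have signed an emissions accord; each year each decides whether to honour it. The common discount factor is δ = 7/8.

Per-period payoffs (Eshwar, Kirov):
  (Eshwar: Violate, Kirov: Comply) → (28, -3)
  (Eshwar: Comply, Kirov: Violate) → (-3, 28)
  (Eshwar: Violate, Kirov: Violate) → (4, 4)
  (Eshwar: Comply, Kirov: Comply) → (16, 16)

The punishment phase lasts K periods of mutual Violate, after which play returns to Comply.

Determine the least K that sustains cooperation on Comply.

2

No profitable deviation requires (16−4)(δ+…+δ^K) ≥ 28−16, i.e. δ+…+δ^K ≥ 1 ≈ 1.0000.
With δ = 7/8, the partial sums are K=1: 0.8750, K=2: 1.6406.
K = 2 is the first length at which the sum reaches 1.0000.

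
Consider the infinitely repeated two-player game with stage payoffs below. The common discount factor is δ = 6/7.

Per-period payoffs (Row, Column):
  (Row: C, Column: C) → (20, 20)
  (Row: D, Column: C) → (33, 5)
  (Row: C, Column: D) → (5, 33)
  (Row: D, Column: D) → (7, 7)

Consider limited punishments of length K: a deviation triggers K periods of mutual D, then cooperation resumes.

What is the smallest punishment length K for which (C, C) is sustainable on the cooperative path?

Need Σ_{k=1}^{K} δ^k ≥ (33−20)/(20−7) = 1.0000 at δ = 6/7.
At K = 1 the sum is 0.8571 < 1.0000; at K = 2 it is 1.5918 ≥ 1.0000.
So the minimum punishment length is K = 2.

2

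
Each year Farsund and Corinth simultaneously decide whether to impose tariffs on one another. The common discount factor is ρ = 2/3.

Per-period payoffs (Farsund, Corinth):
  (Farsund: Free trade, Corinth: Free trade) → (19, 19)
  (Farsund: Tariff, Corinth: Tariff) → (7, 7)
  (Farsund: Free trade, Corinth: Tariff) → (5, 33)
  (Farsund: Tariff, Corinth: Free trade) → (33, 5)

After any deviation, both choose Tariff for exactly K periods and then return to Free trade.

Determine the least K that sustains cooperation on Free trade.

3

IC: ρ(1−ρ^K)/(1−ρ) ≥ (33−19)/(19−7) = 7/6.
With ρ = 2/3: need 1 − ρ^K ≥ 7/6·(1−2/3)/(2/3), i.e. ρ^K ≤ 0.4167.
Since (2/3)^2 = 0.4444 and (2/3)^3 = 0.2963, the smallest such K is 3.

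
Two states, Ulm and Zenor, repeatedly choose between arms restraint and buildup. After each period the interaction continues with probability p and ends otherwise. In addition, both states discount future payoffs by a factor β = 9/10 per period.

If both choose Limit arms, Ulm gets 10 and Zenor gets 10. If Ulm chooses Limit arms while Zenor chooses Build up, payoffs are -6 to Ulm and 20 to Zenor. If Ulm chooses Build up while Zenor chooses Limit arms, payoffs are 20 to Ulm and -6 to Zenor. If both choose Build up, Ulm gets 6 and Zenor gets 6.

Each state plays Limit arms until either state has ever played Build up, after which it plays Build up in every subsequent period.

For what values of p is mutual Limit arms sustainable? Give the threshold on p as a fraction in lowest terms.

50/63

Expected continuation weight on next period's payoff is β·p = 9/10·p, which plays the role of the discount factor.
Cooperation requires 9/10·p ≥ (20−10)/(20−6) = 5/7, hence p ≥ 50/63.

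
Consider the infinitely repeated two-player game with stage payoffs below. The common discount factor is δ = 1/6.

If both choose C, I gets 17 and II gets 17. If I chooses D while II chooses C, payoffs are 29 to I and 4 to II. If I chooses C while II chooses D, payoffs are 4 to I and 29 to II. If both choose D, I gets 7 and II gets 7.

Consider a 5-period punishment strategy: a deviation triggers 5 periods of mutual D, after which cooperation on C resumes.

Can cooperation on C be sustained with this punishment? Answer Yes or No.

A one-shot deviation gives 29 now, then 7 for 5 periods, then back to 17.
Gain from deviating: (29−17) today; loss: (17−7) in each of the next 5 periods.
No-deviation condition: (17−7)(δ+…+δ^5) ≥ 29−17, i.e. δ+…+δ^5 ≥ 6/5.
At δ = 1/6: δ+…+δ^5 = 0.2000 < 1.2000.
So cooperation is not sustainable.

No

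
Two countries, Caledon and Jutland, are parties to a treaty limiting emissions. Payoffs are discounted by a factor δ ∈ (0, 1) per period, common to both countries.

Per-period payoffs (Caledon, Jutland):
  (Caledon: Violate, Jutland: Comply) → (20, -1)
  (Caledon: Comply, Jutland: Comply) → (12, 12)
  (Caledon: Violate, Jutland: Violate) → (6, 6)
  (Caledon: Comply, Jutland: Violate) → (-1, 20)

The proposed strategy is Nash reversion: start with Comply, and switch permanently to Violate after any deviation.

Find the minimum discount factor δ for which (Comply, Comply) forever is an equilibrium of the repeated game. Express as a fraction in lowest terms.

Cooperation forever yields 12 each period: 12/(1−δ).
Deviating yields 20 once, then 6 forever: 20 + 6δ/(1−δ).
No profitable deviation requires 12/(1−δ) ≥ 20 + 6δ/(1−δ).
Multiplying by (1−δ): 12 ≥ 20(1−δ) + 6δ = 20 − 14δ.
So 14δ ≥ 8, i.e. δ ≥ 8/14 = 4/7.

4/7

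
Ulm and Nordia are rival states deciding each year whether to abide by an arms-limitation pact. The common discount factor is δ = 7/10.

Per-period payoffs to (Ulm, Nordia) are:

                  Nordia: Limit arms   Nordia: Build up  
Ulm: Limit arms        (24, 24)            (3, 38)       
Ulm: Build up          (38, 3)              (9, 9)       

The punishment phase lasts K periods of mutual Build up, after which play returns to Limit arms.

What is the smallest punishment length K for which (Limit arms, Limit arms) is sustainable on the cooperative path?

2

Need Σ_{k=1}^{K} δ^k ≥ (38−24)/(24−9) = 0.9333 at δ = 7/10.
At K = 1 the sum is 0.7000 < 0.9333; at K = 2 it is 1.1900 ≥ 0.9333.
So the minimum punishment length is K = 2.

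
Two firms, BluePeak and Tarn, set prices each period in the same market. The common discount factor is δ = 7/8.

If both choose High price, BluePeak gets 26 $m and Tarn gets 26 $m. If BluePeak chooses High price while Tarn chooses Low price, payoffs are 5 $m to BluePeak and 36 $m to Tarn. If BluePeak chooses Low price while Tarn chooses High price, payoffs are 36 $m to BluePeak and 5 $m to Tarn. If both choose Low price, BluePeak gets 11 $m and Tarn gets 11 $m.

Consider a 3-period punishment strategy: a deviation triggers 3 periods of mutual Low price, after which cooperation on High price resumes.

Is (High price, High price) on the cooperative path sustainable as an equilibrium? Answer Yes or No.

A one-shot deviation gives 36 now, then 11 for 3 periods, then back to 26.
Gain from deviating: (36−26) today; loss: (26−11) in each of the next 3 periods.
No-deviation condition: (26−11)(δ+…+δ^3) ≥ 36−26, i.e. δ+…+δ^3 ≥ 2/3.
At δ = 7/8: δ+…+δ^3 = 2.3105 ≥ 0.6667.
So cooperation is sustainable.

Yes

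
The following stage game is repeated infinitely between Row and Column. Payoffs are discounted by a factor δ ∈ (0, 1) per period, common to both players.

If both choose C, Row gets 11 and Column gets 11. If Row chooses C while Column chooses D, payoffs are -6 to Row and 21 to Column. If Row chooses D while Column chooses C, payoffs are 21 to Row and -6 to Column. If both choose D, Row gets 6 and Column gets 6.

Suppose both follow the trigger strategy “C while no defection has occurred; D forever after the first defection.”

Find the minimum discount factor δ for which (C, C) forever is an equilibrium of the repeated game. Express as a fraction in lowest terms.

Under grim trigger the critical discount factor is (T−C)/(T−P) with T = 21, C = 11, P = 6.
δ* = (21−11)/(21−6) = 10/15 = 2/3.

2/3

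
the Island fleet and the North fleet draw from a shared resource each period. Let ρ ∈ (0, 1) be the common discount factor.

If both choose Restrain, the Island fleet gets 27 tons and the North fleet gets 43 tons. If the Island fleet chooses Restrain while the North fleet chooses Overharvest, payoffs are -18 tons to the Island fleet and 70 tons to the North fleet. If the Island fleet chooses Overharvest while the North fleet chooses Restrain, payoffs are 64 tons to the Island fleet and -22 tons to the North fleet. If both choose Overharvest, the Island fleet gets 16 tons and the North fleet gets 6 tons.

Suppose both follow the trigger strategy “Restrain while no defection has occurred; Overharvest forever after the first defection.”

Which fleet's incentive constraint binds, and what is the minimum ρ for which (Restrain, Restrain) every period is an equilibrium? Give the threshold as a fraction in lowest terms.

For the Island fleet: deviation gain 64−27 = 37, per-period punishment loss 27−16 = 11. IC gives ρ ≥ 37/48.
For the North fleet: gain 27, loss 37 per period, so ρ ≥ 27/64.
The tighter constraint is the Island fleet's, so cooperation needs ρ ≥ 37/48.

the Island fleet; ρ ≥ 37/48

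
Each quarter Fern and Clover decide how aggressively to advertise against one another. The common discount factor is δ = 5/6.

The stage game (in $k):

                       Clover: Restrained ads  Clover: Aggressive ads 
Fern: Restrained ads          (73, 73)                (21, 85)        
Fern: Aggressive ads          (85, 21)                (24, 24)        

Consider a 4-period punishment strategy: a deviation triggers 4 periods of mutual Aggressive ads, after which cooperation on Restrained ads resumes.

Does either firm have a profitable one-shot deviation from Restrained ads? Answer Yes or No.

Comparing payoff streams over the 5 periods until play realigns: cooperate → 73(1+δ+…+δ^4); deviate → 85 + 24(δ+…+δ^4).
Cooperation is sustained iff (73−24)(δ+…+δ^4) ≥ 85−73.
δ+…+δ^4 = 5/6·(1−(5/6)^4)/(1−5/6) = 2.5887, and (85−73)/(73−24) = 0.2449.
2.5887 ≥ 0.2449, so cooperation is sustainable.

No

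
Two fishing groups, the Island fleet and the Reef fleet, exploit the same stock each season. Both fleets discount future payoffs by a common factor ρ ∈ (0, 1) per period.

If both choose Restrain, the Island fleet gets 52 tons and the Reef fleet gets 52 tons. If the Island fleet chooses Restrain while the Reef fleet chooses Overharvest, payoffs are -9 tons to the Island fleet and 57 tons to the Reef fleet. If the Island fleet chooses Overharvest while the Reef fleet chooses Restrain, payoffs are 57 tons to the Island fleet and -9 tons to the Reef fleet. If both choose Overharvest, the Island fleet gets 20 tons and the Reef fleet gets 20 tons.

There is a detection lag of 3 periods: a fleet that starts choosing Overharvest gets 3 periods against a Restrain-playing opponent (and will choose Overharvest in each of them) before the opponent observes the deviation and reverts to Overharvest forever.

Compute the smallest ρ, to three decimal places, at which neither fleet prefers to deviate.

0.513

The best deviation is to choose Overharvest for all 3 undetected periods, earning 57 each, then 20 forever once detected.
Deviation value: 57(1−ρ^3)/(1−ρ) + 20ρ^3/(1−ρ); cooperation value: 52/(1−ρ).
IC: 52 ≥ 57(1−ρ^3) + 20ρ^3 = 57 − 37ρ^3.
So ρ^3 ≥ 5/37, giving ρ ≥ (5/37)^(1/3) ≈ 0.513.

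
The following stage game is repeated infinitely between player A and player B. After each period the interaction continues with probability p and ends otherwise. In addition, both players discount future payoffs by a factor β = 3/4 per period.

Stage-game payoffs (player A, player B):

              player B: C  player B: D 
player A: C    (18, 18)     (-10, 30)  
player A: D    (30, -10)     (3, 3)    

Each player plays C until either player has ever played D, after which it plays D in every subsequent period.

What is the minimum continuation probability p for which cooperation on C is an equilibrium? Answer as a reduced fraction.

With continuation probability p and discount β, the effective per-period discount factor is βp.
Grim-trigger IC: βp ≥ (30−18)/(30−3) = 4/9.
So p ≥ (4/9)/(3/4) = 16/27.

16/27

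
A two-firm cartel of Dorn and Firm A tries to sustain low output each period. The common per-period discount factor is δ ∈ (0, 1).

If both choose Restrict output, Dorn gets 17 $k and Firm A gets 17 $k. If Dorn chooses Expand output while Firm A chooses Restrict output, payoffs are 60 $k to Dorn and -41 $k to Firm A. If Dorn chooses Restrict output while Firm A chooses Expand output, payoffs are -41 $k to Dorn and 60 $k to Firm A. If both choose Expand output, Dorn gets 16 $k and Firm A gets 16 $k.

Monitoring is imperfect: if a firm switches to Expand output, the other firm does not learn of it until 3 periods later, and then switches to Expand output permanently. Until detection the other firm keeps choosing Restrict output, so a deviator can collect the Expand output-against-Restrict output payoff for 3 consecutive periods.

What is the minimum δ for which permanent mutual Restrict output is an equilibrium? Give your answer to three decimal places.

0.992

The best deviation is to choose Expand output for all 3 undetected periods, earning 60 each, then 16 forever once detected.
Deviation value: 60(1−δ^3)/(1−δ) + 16δ^3/(1−δ); cooperation value: 17/(1−δ).
IC: 17 ≥ 60(1−δ^3) + 16δ^3 = 60 − 44δ^3.
So δ^3 ≥ 43/44, giving δ ≥ (43/44)^(1/3) ≈ 0.992.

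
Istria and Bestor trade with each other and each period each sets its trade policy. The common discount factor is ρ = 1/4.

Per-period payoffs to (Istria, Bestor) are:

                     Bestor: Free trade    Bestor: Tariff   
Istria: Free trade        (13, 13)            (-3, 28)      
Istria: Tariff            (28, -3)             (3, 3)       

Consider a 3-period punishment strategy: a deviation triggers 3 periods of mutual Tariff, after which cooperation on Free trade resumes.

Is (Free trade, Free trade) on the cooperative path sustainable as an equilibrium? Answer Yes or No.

A one-shot deviation gives 28 now, then 3 for 3 periods, then back to 13.
Gain from deviating: (28−13) today; loss: (13−3) in each of the next 3 periods.
No-deviation condition: (13−3)(ρ+…+ρ^3) ≥ 28−13, i.e. ρ+…+ρ^3 ≥ 3/2.
At ρ = 1/4: ρ+…+ρ^3 = 0.3281 < 1.5000.
So cooperation is not sustainable.

No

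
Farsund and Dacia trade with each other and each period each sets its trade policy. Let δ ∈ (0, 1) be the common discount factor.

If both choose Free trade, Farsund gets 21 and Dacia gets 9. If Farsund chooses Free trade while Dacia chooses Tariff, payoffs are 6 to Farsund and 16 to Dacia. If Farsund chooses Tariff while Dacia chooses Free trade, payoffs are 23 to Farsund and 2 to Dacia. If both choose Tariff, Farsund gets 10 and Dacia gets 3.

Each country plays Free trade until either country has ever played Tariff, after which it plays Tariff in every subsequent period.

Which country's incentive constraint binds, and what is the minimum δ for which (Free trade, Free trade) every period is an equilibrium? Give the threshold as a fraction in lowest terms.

Farsund: cooperation gives 21 each period; deviation gives 23 once then 10 forever.
  21/(1−δ) ≥ 23 + 10δ/(1−δ) ⇒ δ ≥ 2/13.
Dacia: cooperation gives 9 each period; deviation gives 16 once then 3 forever.
  δ ≥ 7/13.
Both must hold, so the binding constraint is Dacia's: δ ≥ 7/13.

Dacia; δ ≥ 7/13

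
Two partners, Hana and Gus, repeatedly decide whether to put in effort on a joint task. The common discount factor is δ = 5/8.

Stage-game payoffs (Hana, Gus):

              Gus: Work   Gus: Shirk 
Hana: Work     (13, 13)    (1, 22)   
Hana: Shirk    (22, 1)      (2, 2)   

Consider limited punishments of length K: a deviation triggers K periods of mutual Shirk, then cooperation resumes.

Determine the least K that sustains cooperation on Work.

Need Σ_{k=1}^{K} δ^k ≥ (22−13)/(13−2) = 0.8182 at δ = 5/8.
At K = 1 the sum is 0.6250 < 0.8182; at K = 2 it is 1.0156 ≥ 0.8182.
So the minimum punishment length is K = 2.

2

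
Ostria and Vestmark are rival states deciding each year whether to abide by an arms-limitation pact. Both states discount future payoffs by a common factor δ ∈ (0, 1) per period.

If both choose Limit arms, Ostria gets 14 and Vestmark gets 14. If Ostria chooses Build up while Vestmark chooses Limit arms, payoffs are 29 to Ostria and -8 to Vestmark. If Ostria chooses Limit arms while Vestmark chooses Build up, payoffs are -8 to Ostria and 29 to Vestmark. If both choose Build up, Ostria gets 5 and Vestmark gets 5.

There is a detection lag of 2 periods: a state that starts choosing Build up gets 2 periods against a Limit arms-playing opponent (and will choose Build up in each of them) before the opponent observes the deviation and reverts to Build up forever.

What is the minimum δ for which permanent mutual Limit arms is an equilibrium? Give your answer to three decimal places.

Deviating for the 2 undetected periods gains 29−14 = 15 per period over cooperation, then loses 14−5 = 9 per period forever once punishment starts.
Gain: 15(1 + δ + … + δ^1); loss: 9·δ^2/(1−δ).
No profitable deviation ⇔ 15(1−δ^2) ≤ 9·δ^2, i.e. δ^2 ≥ 15/(15+9) = 5/8.
Hence δ ≥ (5/8)^(1/2) ≈ 0.791.

0.791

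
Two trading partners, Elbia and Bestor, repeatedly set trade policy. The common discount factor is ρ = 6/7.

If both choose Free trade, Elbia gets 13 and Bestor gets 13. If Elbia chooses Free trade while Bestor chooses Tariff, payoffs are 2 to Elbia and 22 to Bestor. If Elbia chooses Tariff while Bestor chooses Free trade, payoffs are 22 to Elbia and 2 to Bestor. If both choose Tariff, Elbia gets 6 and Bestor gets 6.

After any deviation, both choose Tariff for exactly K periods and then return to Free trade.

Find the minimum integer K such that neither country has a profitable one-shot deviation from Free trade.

Need Σ_{k=1}^{K} ρ^k ≥ (22−13)/(13−6) = 1.2857 at ρ = 6/7.
At K = 1 the sum is 0.8571 < 1.2857; at K = 2 it is 1.5918 ≥ 1.2857.
So the minimum punishment length is K = 2.

2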